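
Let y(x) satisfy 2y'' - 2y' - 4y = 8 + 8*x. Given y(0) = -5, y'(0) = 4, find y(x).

Divide through by 2: y'' - y' - 2y = 4 + 4*x.
Characteristic equation r² - r - 2 = 0 factors as (r - 2)(r + 1) = 0, so r = 2, -1.
Hence y_h = C1*exp(2*x) + C2*exp(-x).
For the particular solution try y_p = A0 + A1*x. Substituting and matching coefficients of each power of x gives A0 = -1, A1 = -2, so y_p = -1 - 2*x.
General solution: y = -1 - 2*x + C1*exp(2*x) + C2*exp(-x).
Apply the initial conditions: y(0) = -1 + C1 + C2 = -5 and y'(0) = -2 - C2 + 2*C1 = 4. Solving gives C1 = 2/3, C2 = -14/3.

y = -1 - 2*x - 14*exp(-x)/3 + 2*exp(2*x)/3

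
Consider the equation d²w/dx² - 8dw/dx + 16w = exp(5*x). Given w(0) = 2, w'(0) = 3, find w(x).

Characteristic equation r² - 8r + 16 = 0 has discriminant (-8)² - 4·(16) = 0, so r = 4 is a repeated root.
Hence w_h = (C1 + C2*x)*exp(4*x).
Try w_p = A*exp(5*x). Substituting into the equation and dividing by exp(5*x) gives A = 1, so w_p = exp(5*x).
General solution: w = C1*exp(4*x) + C2*x*exp(4*x) + exp(5*x).
Apply the initial conditions: w(0) = 1 + C1 = 2 and w'(0) = 5 + C2 + 4*C1 = 3. Solving gives C1 = 1, C2 = -6.

w = -6*x*exp(4*x) + exp(4*x) + exp(5*x)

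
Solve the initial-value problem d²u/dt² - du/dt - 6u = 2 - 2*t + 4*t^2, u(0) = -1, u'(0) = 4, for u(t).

Characteristic equation r² - r - 6 = 0 factors as (r - 3)(r + 2) = 0, so r = 3, -2.
Hence u_h = C1*exp(3*t) + C2*exp(-2*t).
For the particular solution try u_p = A0 + A1*t + A2*t^2. Substituting and matching coefficients of each power of t gives A0 = -35/54, A1 = 5/9, A2 = -2/3, so u_p = -35/54 - 2*t^2/3 + 5*t/9.
General solution: u = -35/54 - 2*t^2/3 + 5*t/9 + C1*exp(3*t) + C2*exp(-2*t).
Apply the initial conditions: u(0) = -35/54 + C1 + C2 = -1 and u'(0) = 5/9 - 2*C2 + 3*C1 = 4. Solving gives C1 = 74/135, C2 = -9/10.

u = -35/54 - 9*exp(-2*t)/10 - 2*t**2/3 + 5*t/9 + 74*exp(3*t)/135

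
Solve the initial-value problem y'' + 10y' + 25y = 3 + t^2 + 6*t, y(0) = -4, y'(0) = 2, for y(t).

y = 21/625 - 2521*exp(-5*t)/625 + t**2/25 + 26*t/125 - 2297*t*exp(-5*t)/125

Characteristic equation r² + 10r + 25 = 0 has discriminant (10)² - 4·(25) = 0, so r = -5 is a repeated root.
Hence y_h = (C1 + C2*t)*exp(-5*t).
For the particular solution try y_p = A0 + A1*t + A2*t^2. Substituting and matching coefficients of each power of t gives A0 = 21/625, A1 = 26/125, A2 = 1/25, so y_p = 21/625 + t^2/25 + 26*t/125.
General solution: y = 21/625 + t^2/25 + 26*t/125 + C1*exp(-5*t) + C2*t*exp(-5*t).
Apply the initial conditions: y(0) = 21/625 + C1 = -4 and y'(0) = 26/125 + C2 - 5*C1 = 2. Solving gives C1 = -2521/625, C2 = -2297/125.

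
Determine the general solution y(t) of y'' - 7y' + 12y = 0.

Characteristic equation r² - 7r + 12 = 0 factors as (r - 4)(r - 3) = 0, so r = 4, 3.
Hence y_h = C1*exp(4*t) + C2*exp(3*t).

y = C1*exp(4*t) + C2*exp(3*t)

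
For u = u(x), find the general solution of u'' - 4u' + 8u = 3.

Characteristic equation r² - 4r + 8 = 0 has discriminant (-4)² - 4·(8) = -16 < 0, so r = 2 ± 2i.
Hence u_h = C1*cos(2*x)*exp(2*x) + C2*exp(2*x)*sin(2*x).
For the particular solution try u_p = A0. Substituting and matching coefficients of each power of x gives A0 = 3/8, so u_p = 3/8.

u = 3/8 + C1*cos(2*x)*exp(2*x) + C2*exp(2*x)*sin(2*x)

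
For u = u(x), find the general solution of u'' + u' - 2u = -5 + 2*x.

u = 2 - x + C1*exp(-2*x) + C2*exp(x)

Characteristic equation r² + r - 2 = 0 factors as (r + 2)(r - 1) = 0, so r = -2, 1.
Hence u_h = C1*exp(-2*x) + C2*exp(x).
For the particular solution try u_p = A0 + A1*x. Substituting and matching coefficients of each power of x gives A0 = 2, A1 = -1, so u_p = 2 - x.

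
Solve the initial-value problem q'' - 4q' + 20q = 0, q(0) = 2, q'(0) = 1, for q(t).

Characteristic equation r² - 4r + 20 = 0 has discriminant (-4)² - 4·(20) = -64 < 0, so r = 2 ± 4i.
Hence q_h = C1*cos(4*t)*exp(2*t) + C2*exp(2*t)*sin(4*t).
Apply the initial conditions: q(0) = C1 = 2 and q'(0) = 2*C1 + 4*C2 = 1. Solving gives C1 = 2, C2 = -3/4.

q = 2*cos(4*t)*exp(2*t) - 3*exp(2*t)*sin(4*t)/4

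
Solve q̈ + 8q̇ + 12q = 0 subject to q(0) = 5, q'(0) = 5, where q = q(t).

Characteristic equation r² + 8r + 12 = 0 factors as (r + 6)(r + 2) = 0, so r = -6, -2.
Hence q_h = C1*exp(-6*t) + C2*exp(-2*t).
Apply the initial conditions: q(0) = C1 + C2 = 5 and q'(0) = -6*C1 - 2*C2 = 5. Solving gives C1 = -15/4, C2 = 35/4.

q = -15*exp(-6*t)/4 + 35*exp(-2*t)/4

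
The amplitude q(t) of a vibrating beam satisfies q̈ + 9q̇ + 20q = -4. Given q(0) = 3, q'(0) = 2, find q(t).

q = -1/5 + 18*exp(-4*t) - 74*exp(-5*t)/5

Characteristic equation r² + 9r + 20 = 0 factors as (r + 5)(r + 4) = 0, so r = -5, -4.
Hence q_h = C1*exp(-5*t) + C2*exp(-4*t).
For the particular solution try q_p = A0. Substituting and matching coefficients of each power of t gives A0 = -1/5, so q_p = -1/5.
General solution: q = -1/5 + C1*exp(-5*t) + C2*exp(-4*t).
Apply the initial conditions: q(0) = -1/5 + C1 + C2 = 3 and q'(0) = -5*C1 - 4*C2 = 2. Solving gives C1 = -74/5, C2 = 18.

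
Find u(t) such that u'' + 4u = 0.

Characteristic equation r² + 4 = 0 has discriminant (0)² - 4·(4) = -16 < 0, so r = ± 2i.
Hence u_h = C1*cos(2*t) + C2*sin(2*t).

u = C1*cos(2*t) + C2*sin(2*t)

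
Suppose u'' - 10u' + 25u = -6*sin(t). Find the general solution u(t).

Characteristic equation r² - 10r + 25 = 0 has discriminant (-10)² - 4·(25) = 0, so r = 5 is a repeated root.
Hence u_h = (C1 + C2*t)*exp(5*t).
Try u_p = A*cos(t) + B*sin(t). Substituting and equating the coefficients of cos(t) and sin(t) gives A = -15/169, B = -36/169, so u_p = -36*sin(t)/169 - 15*cos(t)/169.

u = -36*sin(t)/169 - 15*cos(t)/169 + C1*exp(5*t) + C2*t*exp(5*t)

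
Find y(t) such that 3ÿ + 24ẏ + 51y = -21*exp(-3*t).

Divide through by 3: y'' + 8y' + 17y = -7*exp(-3*t).
Characteristic equation r² + 8r + 17 = 0 has discriminant (8)² - 4·(17) = -4 < 0, so r = -4 ± i.
Hence y_h = C1*cos(t)*exp(-4*t) + C2*exp(-4*t)*sin(t).
Try y_p = A*exp(-3*t). Substituting into the equation and dividing by exp(-3*t) gives A = -7/2, so y_p = -7*exp(-3*t)/2.

y = -7*exp(-3*t)/2 + C1*cos(t)*exp(-4*t) + C2*exp(-4*t)*sin(t)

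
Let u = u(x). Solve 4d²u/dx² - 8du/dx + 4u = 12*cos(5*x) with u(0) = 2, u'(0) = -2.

Divide through by 4: u'' - 2u' + u = 3*cos(5*x).
Characteristic equation r² - 2r + 1 = 0 has discriminant (-2)² - 4·(1) = 0, so r = 1 is a repeated root.
Hence u_h = (C1 + C2*x)*exp(x).
Try u_p = A*cos(5*x) + B*sin(5*x). Substituting and equating the coefficients of cos(5x) and sin(5x) gives A = -18/169, B = -15/338, so u_p = -18*cos(5*x)/169 - 15*sin(5*x)/338.
General solution: u = -18*cos(5*x)/169 - 15*sin(5*x)/338 + C1*exp(x) + C2*x*exp(x).
Apply the initial conditions: u(0) = -18/169 + C1 = 2 and u'(0) = -75/338 + C1 + C2 = -2. Solving gives C1 = 356/169, C2 = -101/26.

u = -18*cos(5*x)/169 - 15*sin(5*x)/338 + 356*exp(x)/169 - 101*x*exp(x)/26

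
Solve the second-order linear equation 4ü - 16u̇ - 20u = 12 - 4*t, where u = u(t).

u = -19/25 + t/5 + C1*exp(-t) + C2*exp(5*t)

Divide through by 4: u'' - 4u' - 5u = 3 - t.
Characteristic equation r² - 4r - 5 = 0 factors as (r + 1)(r - 5) = 0, so r = -1, 5.
Hence u_h = C1*exp(-t) + C2*exp(5*t).
For the particular solution try u_p = A0 + A1*t. Substituting and matching coefficients of each power of t gives A0 = -19/25, A1 = 1/5, so u_p = -19/25 + t/5.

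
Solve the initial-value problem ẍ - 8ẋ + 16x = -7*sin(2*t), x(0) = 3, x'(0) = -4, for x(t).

x = -21*sin(2*t)/100 - 7*cos(2*t)/25 + 82*exp(4*t)/25 - 167*t*exp(4*t)/10

Characteristic equation r² - 8r + 16 = 0 has discriminant (-8)² - 4·(16) = 0, so r = 4 is a repeated root.
Hence x_h = (C1 + C2*t)*exp(4*t).
Try x_p = A*cos(2*t) + B*sin(2*t). Substituting and equating the coefficients of cos(2t) and sin(2t) gives A = -7/25, B = -21/100, so x_p = -21*sin(2*t)/100 - 7*cos(2*t)/25.
General solution: x = -21*sin(2*t)/100 - 7*cos(2*t)/25 + C1*exp(4*t) + C2*t*exp(4*t).
Apply the initial conditions: x(0) = -7/25 + C1 = 3 and x'(0) = -21/50 + C2 + 4*C1 = -4. Solving gives C1 = 82/25, C2 = -167/10.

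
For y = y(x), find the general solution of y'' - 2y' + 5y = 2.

y = 2/5 + C1*cos(2*x)*exp(x) + C2*exp(x)*sin(2*x)

Characteristic equation r² - 2r + 5 = 0 has discriminant (-2)² - 4·(5) = -16 < 0, so r = 1 ± 2i.
Hence y_h = C1*cos(2*x)*exp(x) + C2*exp(x)*sin(2*x).
For the particular solution try y_p = A0. Substituting and matching coefficients of each power of x gives A0 = 2/5, so y_p = 2/5.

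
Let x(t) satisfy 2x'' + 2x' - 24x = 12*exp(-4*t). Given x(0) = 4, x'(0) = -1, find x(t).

Divide through by 2: x'' + x' - 12x = 6*exp(-4*t).
Characteristic equation r² + r - 12 = 0 factors as (r - 3)(r + 4) = 0, so r = 3, -4.
Hence x_h = C1*exp(3*t) + C2*exp(-4*t).
Since exp(-4*t) solves the homogeneous equation (r = -4 is a root of multiplicity 1), multiply the trial by t. Try x_p = A*t*exp(-4*t). Substituting into the equation and dividing by exp(-4*t) gives A = -6/7, so x_p = -6*t*exp(-4*t)/7.
General solution: x = C1*exp(3*t) + C2*exp(-4*t) - 6*t*exp(-4*t)/7.
Apply the initial conditions: x(0) = C1 + C2 = 4 and x'(0) = -6/7 - 4*C2 + 3*C1 = -1. Solving gives C1 = 111/49, C2 = 85/49.

x = 85*exp(-4*t)/49 + 111*exp(3*t)/49 - 6*t*exp(-4*t)/7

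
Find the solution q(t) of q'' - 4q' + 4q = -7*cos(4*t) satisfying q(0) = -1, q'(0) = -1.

q = -121*exp(2*t)/100 + 7*sin(4*t)/25 + 21*cos(4*t)/100 + 3*t*exp(2*t)/10

Characteristic equation r² - 4r + 4 = 0 has discriminant (-4)² - 4·(4) = 0, so r = 2 is a repeated root.
Hence q_h = (C1 + C2*t)*exp(2*t).
Try q_p = A*cos(4*t) + B*sin(4*t). Substituting and equating the coefficients of cos(4t) and sin(4t) gives A = 21/100, B = 7/25, so q_p = 7*sin(4*t)/25 + 21*cos(4*t)/100.
General solution: q = 7*sin(4*t)/25 + 21*cos(4*t)/100 + C1*exp(2*t) + C2*t*exp(2*t).
Apply the initial conditions: q(0) = 21/100 + C1 = -1 and q'(0) = 28/25 + C2 + 2*C1 = -1. Solving gives C1 = -121/100, C2 = 3/10.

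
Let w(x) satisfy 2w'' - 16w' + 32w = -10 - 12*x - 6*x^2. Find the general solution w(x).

Divide through by 2: w'' - 8w' + 16w = -5 - 6*x - 3*x^2.
Characteristic equation r² - 8r + 16 = 0 has discriminant (-8)² - 4·(16) = 0, so r = 4 is a repeated root.
Hence w_h = (C1 + C2*x)*exp(4*x).
For the particular solution try w_p = A0 + A1*x + A2*x^2. Substituting and matching coefficients of each power of x gives A0 = -73/128, A1 = -9/16, A2 = -3/16, so w_p = -73/128 - 9*x/16 - 3*x^2/16.

w = -73/128 - 9*x/16 - 3*x**2/16 + C1*exp(4*x) + C2*x*exp(4*x)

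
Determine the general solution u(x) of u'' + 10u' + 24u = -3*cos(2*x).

Characteristic equation r² + 10r + 24 = 0 factors as (r + 4)(r + 6) = 0, so r = -4, -6.
Hence u_h = C1*exp(-4*x) + C2*exp(-6*x).
Try u_p = A*cos(2*x) + B*sin(2*x). Substituting and equating the coefficients of cos(2x) and sin(2x) gives A = -3/40, B = -3/40, so u_p = -3*cos(2*x)/40 - 3*sin(2*x)/40.

u = -3*cos(2*x)/40 - 3*sin(2*x)/40 + C1*exp(-4*x) + C2*exp(-6*x)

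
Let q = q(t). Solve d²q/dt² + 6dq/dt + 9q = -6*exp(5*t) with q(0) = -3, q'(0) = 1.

Characteristic equation r² + 6r + 9 = 0 has discriminant (6)² - 4·(9) = 0, so r = -3 is a repeated root.
Hence q_h = (C1 + C2*t)*exp(-3*t).
Try q_p = A*exp(5*t). Substituting into the equation and dividing by exp(5*t) gives A = -3/32, so q_p = -3*exp(5*t)/32.
General solution: q = -3*exp(5*t)/32 + C1*exp(-3*t) + C2*t*exp(-3*t).
Apply the initial conditions: q(0) = -3/32 + C1 = -3 and q'(0) = -15/32 + C2 - 3*C1 = 1. Solving gives C1 = -93/32, C2 = -29/4.

q = -93*exp(-3*t)/32 - 3*exp(5*t)/32 - 29*t*exp(-3*t)/4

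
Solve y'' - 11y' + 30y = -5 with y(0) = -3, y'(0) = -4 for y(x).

Characteristic equation r² - 11r + 30 = 0 factors as (r - 6)(r - 5) = 0, so r = 6, 5.
Hence y_h = C1*exp(6*x) + C2*exp(5*x).
For the particular solution try y_p = A0. Substituting and matching coefficients of each power of x gives A0 = -1/6, so y_p = -1/6.
General solution: y = -1/6 + C1*exp(6*x) + C2*exp(5*x).
Apply the initial conditions: y(0) = -1/6 + C1 + C2 = -3 and y'(0) = 5*C2 + 6*C1 = -4. Solving gives C1 = 61/6, C2 = -13.

y = -1/6 - 13*exp(5*x) + 61*exp(6*x)/6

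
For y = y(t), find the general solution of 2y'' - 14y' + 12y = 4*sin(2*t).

Divide through by 2: y'' - 7y' + 6y = 2*sin(2*t).
Characteristic equation r² - 7r + 6 = 0 factors as (r - 6)(r - 1) = 0, so r = 6, 1.
Hence y_h = C1*exp(6*t) + C2*exp(t).
Try y_p = A*cos(2*t) + B*sin(2*t). Substituting and equating the coefficients of cos(2t) and sin(2t) gives A = 7/50, B = 1/50, so y_p = sin(2*t)/50 + 7*cos(2*t)/50.

y = sin(2*t)/50 + 7*cos(2*t)/50 + C1*exp(6*t) + C2*exp(t)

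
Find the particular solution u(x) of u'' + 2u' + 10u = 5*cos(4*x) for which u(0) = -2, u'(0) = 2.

u = -3*cos(4*x)/10 + 2*sin(4*x)/5 - 17*cos(3*x)*exp(-x)/10 - 13*exp(-x)*sin(3*x)/30

Characteristic equation r² + 2r + 10 = 0 has discriminant (2)² - 4·(10) = -36 < 0, so r = -1 ± 3i.
Hence u_h = C1*cos(3*x)*exp(-x) + C2*exp(-x)*sin(3*x).
Try u_p = A*cos(4*x) + B*sin(4*x). Substituting and equating the coefficients of cos(4x) and sin(4x) gives A = -3/10, B = 2/5, so u_p = -3*cos(4*x)/10 + 2*sin(4*x)/5.
General solution: u = -3*cos(4*x)/10 + 2*sin(4*x)/5 + C1*cos(3*x)*exp(-x) + C2*exp(-x)*sin(3*x).
Apply the initial conditions: u(0) = -3/10 + C1 = -2 and u'(0) = 8/5 - C1 + 3*C2 = 2. Solving gives C1 = -17/10, C2 = -13/30.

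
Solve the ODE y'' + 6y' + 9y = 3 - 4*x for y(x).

Characteristic equation r² + 6r + 9 = 0 has discriminant (6)² - 4·(9) = 0, so r = -3 is a repeated root.
Hence y_h = (C1 + C2*x)*exp(-3*x).
For the particular solution try y_p = A0 + A1*x. Substituting and matching coefficients of each power of x gives A0 = 17/27, A1 = -4/9, so y_p = 17/27 - 4*x/9.

y = 17/27 - 4*x/9 + C1*exp(-3*x) + C2*x*exp(-3*x)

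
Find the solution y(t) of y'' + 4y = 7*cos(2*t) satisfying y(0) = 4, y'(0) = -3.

y = 4*cos(2*t) - 3*sin(2*t)/2 + 7*t*sin(2*t)/4

Characteristic equation r² + 4 = 0 has discriminant (0)² - 4·(4) = -16 < 0, so r = ± 2i.
Hence y_h = C1*cos(2*t) + C2*sin(2*t).
Since ±2i are characteristic roots, multiply the trial by t. Try y_p = t*(A*cos(2*t) + B*sin(2*t)). Substituting and equating the coefficients of cos(2t) and sin(2t) gives A = 0, B = 7/4, so y_p = 7*t*sin(2*t)/4.
General solution: y = C1*cos(2*t) + C2*sin(2*t) + 7*t*sin(2*t)/4.
Apply the initial conditions: y(0) = C1 = 4 and y'(0) = 2*C2 = -3. Solving gives C1 = 4, C2 = -3/2.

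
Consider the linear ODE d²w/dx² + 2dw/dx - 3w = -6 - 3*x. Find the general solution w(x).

Characteristic equation r² + 2r - 3 = 0 factors as (r - 1)(r + 3) = 0, so r = 1, -3.
Hence w_h = C1*exp(x) + C2*exp(-3*x).
For the particular solution try w_p = A0 + A1*x. Substituting and matching coefficients of each power of x gives A0 = 8/3, A1 = 1, so w_p = 8/3 + x.

w = 8/3 + x + C1*exp(x) + C2*exp(-3*x)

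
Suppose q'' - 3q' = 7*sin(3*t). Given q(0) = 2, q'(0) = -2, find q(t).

Characteristic equation r² - 3r = 0 factors as (r - 3)r = 0, so r = 3, 0.
Hence q_h = C1*exp(3*t) + C2.
Try q_p = A*cos(3*t) + B*sin(3*t). Substituting and equating the coefficients of cos(3t) and sin(3t) gives A = 7/18, B = -7/18, so q_p = -7*sin(3*t)/18 + 7*cos(3*t)/18.
General solution: q = C2 - 7*sin(3*t)/18 + 7*cos(3*t)/18 + C1*exp(3*t).
Apply the initial conditions: q(0) = 7/18 + C1 + C2 = 2 and q'(0) = -7/6 + 3*C1 = -2. Solving gives C1 = -5/18, C2 = 17/9.

q = 17/9 - 7*sin(3*t)/18 - 5*exp(3*t)/18 + 7*cos(3*t)/18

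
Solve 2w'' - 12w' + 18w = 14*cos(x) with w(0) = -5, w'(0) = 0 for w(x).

w = -139*exp(3*x)/25 - 21*sin(x)/50 + 14*cos(x)/25 + 171*x*exp(3*x)/10

Divide through by 2: w'' - 6w' + 9w = 7*cos(x).
Characteristic equation r² - 6r + 9 = 0 has discriminant (-6)² - 4·(9) = 0, so r = 3 is a repeated root.
Hence w_h = (C1 + C2*x)*exp(3*x).
Try w_p = A*cos(x) + B*sin(x). Substituting and equating the coefficients of cos(x) and sin(x) gives A = 14/25, B = -21/50, so w_p = -21*sin(x)/50 + 14*cos(x)/25.
General solution: w = -21*sin(x)/50 + 14*cos(x)/25 + C1*exp(3*x) + C2*x*exp(3*x).
Apply the initial conditions: w(0) = 14/25 + C1 = -5 and w'(0) = -21/50 + C2 + 3*C1 = 0. Solving gives C1 = -139/25, C2 = 171/10.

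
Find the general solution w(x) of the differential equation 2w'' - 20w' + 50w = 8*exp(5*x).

w = C1*exp(5*x) + 2*x**2*exp(5*x) + C2*x*exp(5*x)

Divide through by 2: w'' - 10w' + 25w = 4*exp(5*x).
Characteristic equation r² - 10r + 25 = 0 has discriminant (-10)² - 4·(25) = 0, so r = 5 is a repeated root.
Hence w_h = (C1 + C2*x)*exp(5*x).
Since exp(5*x) solves the homogeneous equation (r = 5 is a root of multiplicity 2), multiply the trial by x^2. Try w_p = A*x^2*exp(5*x). Substituting into the equation and dividing by exp(5*x) gives A = 2, so w_p = 2*x^2*exp(5*x).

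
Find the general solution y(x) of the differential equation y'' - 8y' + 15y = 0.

Characteristic equation r² - 8r + 15 = 0 factors as (r - 5)(r - 3) = 0, so r = 5, 3.
Hence y_h = C1*exp(5*x) + C2*exp(3*x).

y = C1*exp(5*x) + C2*exp(3*x)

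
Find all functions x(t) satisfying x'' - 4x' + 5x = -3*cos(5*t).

x = 3*cos(5*t)/40 + 3*sin(5*t)/40 + C1*cos(t)*exp(2*t) + C2*exp(2*t)*sin(t)

Characteristic equation r² - 4r + 5 = 0 has discriminant (-4)² - 4·(5) = -4 < 0, so r = 2 ± i.
Hence x_h = C1*cos(t)*exp(2*t) + C2*exp(2*t)*sin(t).
Try x_p = A*cos(5*t) + B*sin(5*t). Substituting and equating the coefficients of cos(5t) and sin(5t) gives A = 3/40, B = 3/40, so x_p = 3*cos(5*t)/40 + 3*sin(5*t)/40.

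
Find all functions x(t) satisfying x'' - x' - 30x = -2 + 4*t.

Characteristic equation r² - r - 30 = 0 factors as (r + 5)(r - 6) = 0, so r = -5, 6.
Hence x_h = C1*exp(-5*t) + C2*exp(6*t).
For the particular solution try x_p = A0 + A1*t. Substituting and matching coefficients of each power of t gives A0 = 16/225, A1 = -2/15, so x_p = 16/225 - 2*t/15.

x = 16/225 - 2*t/15 + C1*exp(-5*t) + C2*exp(6*t)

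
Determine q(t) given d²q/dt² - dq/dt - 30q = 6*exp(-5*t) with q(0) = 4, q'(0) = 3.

Characteristic equation r² - r - 30 = 0 factors as (r + 5)(r - 6) = 0, so r = -5, 6.
Hence q_h = C1*exp(-5*t) + C2*exp(6*t).
Since exp(-5*t) solves the homogeneous equation (r = -5 is a root of multiplicity 1), multiply the trial by t. Try q_p = A*t*exp(-5*t). Substituting into the equation and dividing by exp(-5*t) gives A = -6/11, so q_p = -6*t*exp(-5*t)/11.
General solution: q = C1*exp(-5*t) + C2*exp(6*t) - 6*t*exp(-5*t)/11.
Apply the initial conditions: q(0) = C1 + C2 = 4 and q'(0) = -6/11 - 5*C1 + 6*C2 = 3. Solving gives C1 = 225/121, C2 = 259/121.

q = 225*exp(-5*t)/121 + 259*exp(6*t)/121 - 6*t*exp(-5*t)/11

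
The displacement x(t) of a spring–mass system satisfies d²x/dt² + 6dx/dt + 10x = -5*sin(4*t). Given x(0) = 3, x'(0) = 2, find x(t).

x = 5*sin(4*t)/102 + 10*cos(4*t)/51 + 143*cos(t)*exp(-3*t)/51 + 521*exp(-3*t)*sin(t)/51

Characteristic equation r² + 6r + 10 = 0 has discriminant (6)² - 4·(10) = -4 < 0, so r = -3 ± i.
Hence x_h = C1*cos(t)*exp(-3*t) + C2*exp(-3*t)*sin(t).
Try x_p = A*cos(4*t) + B*sin(4*t). Substituting and equating the coefficients of cos(4t) and sin(4t) gives A = 10/51, B = 5/102, so x_p = 5*sin(4*t)/102 + 10*cos(4*t)/51.
General solution: x = 5*sin(4*t)/102 + 10*cos(4*t)/51 + C1*cos(t)*exp(-3*t) + C2*exp(-3*t)*sin(t).
Apply the initial conditions: x(0) = 10/51 + C1 = 3 and x'(0) = 10/51 + C2 - 3*C1 = 2. Solving gives C1 = 143/51, C2 = 521/51.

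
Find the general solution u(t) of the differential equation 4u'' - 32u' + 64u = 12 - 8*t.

u = 1/8 - t/8 + C1*exp(4*t) + C2*t*exp(4*t)

Divide through by 4: u'' - 8u' + 16u = 3 - 2*t.
Characteristic equation r² - 8r + 16 = 0 has discriminant (-8)² - 4·(16) = 0, so r = 4 is a repeated root.
Hence u_h = (C1 + C2*t)*exp(4*t).
For the particular solution try u_p = A0 + A1*t. Substituting and matching coefficients of each power of t gives A0 = 1/8, A1 = -1/8, so u_p = 1/8 - t/8.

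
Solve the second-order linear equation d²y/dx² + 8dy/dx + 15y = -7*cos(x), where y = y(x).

y = -49*cos(x)/130 - 14*sin(x)/65 + C1*exp(-5*x) + C2*exp(-3*x)

Characteristic equation r² + 8r + 15 = 0 factors as (r + 5)(r + 3) = 0, so r = -5, -3.
Hence y_h = C1*exp(-5*x) + C2*exp(-3*x).
Try y_p = A*cos(x) + B*sin(x). Substituting and equating the coefficients of cos(x) and sin(x) gives A = -49/130, B = -14/65, so y_p = -49*cos(x)/130 - 14*sin(x)/65.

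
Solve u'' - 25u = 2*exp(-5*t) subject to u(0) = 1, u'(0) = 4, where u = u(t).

Characteristic equation r² - 25 = 0 factors as (r + 5)(r - 5) = 0, so r = -5, 5.
Hence u_h = C1*exp(-5*t) + C2*exp(5*t).
Since exp(-5*t) solves the homogeneous equation (r = -5 is a root of multiplicity 1), multiply the trial by t. Try u_p = A*t*exp(-5*t). Substituting into the equation and dividing by exp(-5*t) gives A = -1/5, so u_p = -t*exp(-5*t)/5.
General solution: u = C1*exp(-5*t) + C2*exp(5*t) - t*exp(-5*t)/5.
Apply the initial conditions: u(0) = C1 + C2 = 1 and u'(0) = -1/5 - 5*C1 + 5*C2 = 4. Solving gives C1 = 2/25, C2 = 23/25.

u = 2*exp(-5*t)/25 + 23*exp(5*t)/25 - t*exp(-5*t)/5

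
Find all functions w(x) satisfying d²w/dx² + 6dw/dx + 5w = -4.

Characteristic equation r² + 6r + 5 = 0 factors as (r + 5)(r + 1) = 0, so r = -5, -1.
Hence w_h = C1*exp(-5*x) + C2*exp(-x).
For the particular solution try w_p = A0. Substituting and matching coefficients of each power of x gives A0 = -4/5, so w_p = -4/5.

w = -4/5 + C1*exp(-5*x) + C2*exp(-x)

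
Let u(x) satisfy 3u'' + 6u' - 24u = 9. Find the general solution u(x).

u = -3/8 + C1*exp(-4*x) + C2*exp(2*x)

Divide through by 3: u'' + 2u' - 8u = 3.
Characteristic equation r² + 2r - 8 = 0 factors as (r + 4)(r - 2) = 0, so r = -4, 2.
Hence u_h = C1*exp(-4*x) + C2*exp(2*x).
For the particular solution try u_p = A0. Substituting and matching coefficients of each power of x gives A0 = -3/8, so u_p = -3/8.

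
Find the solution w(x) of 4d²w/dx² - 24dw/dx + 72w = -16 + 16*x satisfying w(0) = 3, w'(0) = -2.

Divide through by 4: w'' - 6w' + 18w = -4 + 4*x.
Characteristic equation r² - 6r + 18 = 0 has discriminant (-6)² - 4·(18) = -36 < 0, so r = 3 ± 3i.
Hence w_h = C1*cos(3*x)*exp(3*x) + C2*exp(3*x)*sin(3*x).
For the particular solution try w_p = A0 + A1*x. Substituting and matching coefficients of each power of x gives A0 = -4/27, A1 = 2/9, so w_p = -4/27 + 2*x/9.
General solution: w = -4/27 + 2*x/9 + C1*cos(3*x)*exp(3*x) + C2*exp(3*x)*sin(3*x).
Apply the initial conditions: w(0) = -4/27 + C1 = 3 and w'(0) = 2/9 + 3*C1 + 3*C2 = -2. Solving gives C1 = 85/27, C2 = -35/9.

w = -4/27 + 2*x/9 - 35*exp(3*x)*sin(3*x)/9 + 85*cos(3*x)*exp(3*x)/27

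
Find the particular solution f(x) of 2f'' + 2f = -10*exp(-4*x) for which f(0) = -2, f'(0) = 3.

f = -29*cos(x)/17 - 5*exp(-4*x)/17 + 31*sin(x)/17

Divide through by 2: f'' + f = -5*exp(-4*x).
Characteristic equation r² + 1 = 0 has discriminant (0)² - 4·(1) = -4 < 0, so r = ± i.
Hence f_h = C1*cos(x) + C2*sin(x).
Try f_p = A*exp(-4*x). Substituting into the equation and dividing by exp(-4*x) gives A = -5/17, so f_p = -5*exp(-4*x)/17.
General solution: f = -5*exp(-4*x)/17 + C1*cos(x) + C2*sin(x).
Apply the initial conditions: f(0) = -5/17 + C1 = -2 and f'(0) = 20/17 + C2 = 3. Solving gives C1 = -29/17, C2 = 31/17.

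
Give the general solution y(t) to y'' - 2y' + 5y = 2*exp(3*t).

Characteristic equation r² - 2r + 5 = 0 has discriminant (-2)² - 4·(5) = -16 < 0, so r = 1 ± 2i.
Hence y_h = C1*cos(2*t)*exp(t) + C2*exp(t)*sin(2*t).
Try y_p = A*exp(3*t). Substituting into the equation and dividing by exp(3*t) gives A = 1/4, so y_p = exp(3*t)/4.

y = exp(3*t)/4 + C1*cos(2*t)*exp(t) + C2*exp(t)*sin(2*t)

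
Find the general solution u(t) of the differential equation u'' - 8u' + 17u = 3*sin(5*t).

Characteristic equation r² - 8r + 17 = 0 has discriminant (-8)² - 4·(17) = -4 < 0, so r = 4 ± i.
Hence u_h = C1*cos(t)*exp(4*t) + C2*exp(4*t)*sin(t).
Try u_p = A*cos(5*t) + B*sin(5*t). Substituting and equating the coefficients of cos(5t) and sin(5t) gives A = 15/208, B = -3/208, so u_p = -3*sin(5*t)/208 + 15*cos(5*t)/208.

u = -3*sin(5*t)/208 + 15*cos(5*t)/208 + C1*cos(t)*exp(4*t) + C2*exp(4*t)*sin(t)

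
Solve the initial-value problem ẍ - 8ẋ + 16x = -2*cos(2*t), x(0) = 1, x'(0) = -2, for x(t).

x = -3*cos(2*t)/50 + 2*sin(2*t)/25 + 53*exp(4*t)/50 - 32*t*exp(4*t)/5

Characteristic equation r² - 8r + 16 = 0 has discriminant (-8)² - 4·(16) = 0, so r = 4 is a repeated root.
Hence x_h = (C1 + C2*t)*exp(4*t).
Try x_p = A*cos(2*t) + B*sin(2*t). Substituting and equating the coefficients of cos(2t) and sin(2t) gives A = -3/50, B = 2/25, so x_p = -3*cos(2*t)/50 + 2*sin(2*t)/25.
General solution: x = -3*cos(2*t)/50 + 2*sin(2*t)/25 + C1*exp(4*t) + C2*t*exp(4*t).
Apply the initial conditions: x(0) = -3/50 + C1 = 1 and x'(0) = 4/25 + C2 + 4*C1 = -2. Solving gives C1 = 53/50, C2 = -32/5.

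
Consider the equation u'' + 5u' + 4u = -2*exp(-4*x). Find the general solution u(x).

u = C1*exp(-4*x) + C2*exp(-x) + 2*x*exp(-4*x)/3

Characteristic equation r² + 5r + 4 = 0 factors as (r + 4)(r + 1) = 0, so r = -4, -1.
Hence u_h = C1*exp(-4*x) + C2*exp(-x).
Since exp(-4*x) solves the homogeneous equation (r = -4 is a root of multiplicity 1), multiply the trial by x. Try u_p = A*x*exp(-4*x). Substituting into the equation and dividing by exp(-4*x) gives A = 2/3, so u_p = 2*x*exp(-4*x)/3.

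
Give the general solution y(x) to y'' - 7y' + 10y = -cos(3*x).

Characteristic equation r² - 7r + 10 = 0 factors as (r - 2)(r - 5) = 0, so r = 2, 5.
Hence y_h = C1*exp(2*x) + C2*exp(5*x).
Try y_p = A*cos(3*x) + B*sin(3*x). Substituting and equating the coefficients of cos(3x) and sin(3x) gives A = -1/442, B = 21/442, so y_p = -cos(3*x)/442 + 21*sin(3*x)/442.

y = -cos(3*x)/442 + 21*sin(3*x)/442 + C1*exp(2*x) + C2*exp(5*x)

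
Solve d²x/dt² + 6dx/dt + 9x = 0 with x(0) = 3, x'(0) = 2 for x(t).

Characteristic equation r² + 6r + 9 = 0 has discriminant (6)² - 4·(9) = 0, so r = -3 is a repeated root.
Hence x_h = (C1 + C2*t)*exp(-3*t).
Apply the initial conditions: x(0) = C1 = 3 and x'(0) = C2 - 3*C1 = 2. Solving gives C1 = 3, C2 = 11.

x = 3*exp(-3*t) + 11*t*exp(-3*t)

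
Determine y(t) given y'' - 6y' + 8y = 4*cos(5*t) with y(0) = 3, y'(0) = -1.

y = -271*exp(4*t)/82 - 120*sin(5*t)/1189 - 68*cos(5*t)/1189 + 369*exp(2*t)/58

Characteristic equation r² - 6r + 8 = 0 factors as (r - 4)(r - 2) = 0, so r = 4, 2.
Hence y_h = C1*exp(4*t) + C2*exp(2*t).
Try y_p = A*cos(5*t) + B*sin(5*t). Substituting and equating the coefficients of cos(5t) and sin(5t) gives A = -68/1189, B = -120/1189, so y_p = -120*sin(5*t)/1189 - 68*cos(5*t)/1189.
General solution: y = -120*sin(5*t)/1189 - 68*cos(5*t)/1189 + C1*exp(4*t) + C2*exp(2*t).
Apply the initial conditions: y(0) = -68/1189 + C1 + C2 = 3 and y'(0) = -600/1189 + 2*C2 + 4*C1 = -1. Solving gives C1 = -271/82, C2 = 369/58.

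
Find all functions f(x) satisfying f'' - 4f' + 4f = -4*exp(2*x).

f = C1*exp(2*x) - 2*x**2*exp(2*x) + C2*x*exp(2*x)

Characteristic equation r² - 4r + 4 = 0 has discriminant (-4)² - 4·(4) = 0, so r = 2 is a repeated root.
Hence f_h = (C1 + C2*x)*exp(2*x).
Since exp(2*x) solves the homogeneous equation (r = 2 is a root of multiplicity 2), multiply the trial by x^2. Try f_p = A*x^2*exp(2*x). Substituting into the equation and dividing by exp(2*x) gives A = -2, so f_p = -2*x^2*exp(2*x).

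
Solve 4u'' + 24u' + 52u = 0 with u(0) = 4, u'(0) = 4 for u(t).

Divide through by 4: u'' + 6u' + 13u = 0.
Characteristic equation r² + 6r + 13 = 0 has discriminant (6)² - 4·(13) = -16 < 0, so r = -3 ± 2i.
Hence u_h = C1*cos(2*t)*exp(-3*t) + C2*exp(-3*t)*sin(2*t).
Apply the initial conditions: u(0) = C1 = 4 and u'(0) = -3*C1 + 2*C2 = 4. Solving gives C1 = 4, C2 = 8.

u = 4*cos(2*t)*exp(-3*t) + 8*exp(-3*t)*sin(2*t)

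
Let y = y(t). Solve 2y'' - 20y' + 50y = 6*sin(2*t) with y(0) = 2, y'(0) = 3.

y = 60*cos(2*t)/841 + 63*sin(2*t)/841 + 1622*exp(5*t)/841 - 197*t*exp(5*t)/29

Divide through by 2: y'' - 10y' + 25y = 3*sin(2*t).
Characteristic equation r² - 10r + 25 = 0 has discriminant (-10)² - 4·(25) = 0, so r = 5 is a repeated root.
Hence y_h = (C1 + C2*t)*exp(5*t).
Try y_p = A*cos(2*t) + B*sin(2*t). Substituting and equating the coefficients of cos(2t) and sin(2t) gives A = 60/841, B = 63/841, so y_p = 60*cos(2*t)/841 + 63*sin(2*t)/841.
General solution: y = 60*cos(2*t)/841 + 63*sin(2*t)/841 + C1*exp(5*t) + C2*t*exp(5*t).
Apply the initial conditions: y(0) = 60/841 + C1 = 2 and y'(0) = 126/841 + C2 + 5*C1 = 3. Solving gives C1 = 1622/841, C2 = -197/29.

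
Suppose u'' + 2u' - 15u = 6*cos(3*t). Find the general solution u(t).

u = -4*cos(3*t)/17 + sin(3*t)/17 + C1*exp(3*t) + C2*exp(-5*t)

Characteristic equation r² + 2r - 15 = 0 factors as (r - 3)(r + 5) = 0, so r = 3, -5.
Hence u_h = C1*exp(3*t) + C2*exp(-5*t).
Try u_p = A*cos(3*t) + B*sin(3*t). Substituting and equating the coefficients of cos(3t) and sin(3t) gives A = -4/17, B = 1/17, so u_p = -4*cos(3*t)/17 + sin(3*t)/17.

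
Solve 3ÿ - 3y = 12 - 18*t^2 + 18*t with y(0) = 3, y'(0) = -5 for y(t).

Divide through by 3: y'' - y = 4 - 6*t^2 + 6*t.
Characteristic equation r² - 1 = 0 factors as (r + 1)(r - 1) = 0, so r = -1, 1.
Hence y_h = C1*exp(-t) + C2*exp(t).
For the particular solution try y_p = A0 + A1*t + A2*t^2. Substituting and matching coefficients of each power of t gives A0 = 8, A1 = -6, A2 = 6, so y_p = 8 - 6*t + 6*t^2.
General solution: y = 8 - 6*t + 6*t^2 + C1*exp(-t) + C2*exp(t).
Apply the initial conditions: y(0) = 8 + C1 + C2 = 3 and y'(0) = -6 + C2 - C1 = -5. Solving gives C1 = -3, C2 = -2.

y = 8 - 6*t - 3*exp(-t) - 2*exp(t) + 6*t**2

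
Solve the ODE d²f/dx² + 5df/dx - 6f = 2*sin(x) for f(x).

Characteristic equation r² + 5r - 6 = 0 factors as (r - 1)(r + 6) = 0, so r = 1, -6.
Hence f_h = C1*exp(x) + C2*exp(-6*x).
Try f_p = A*cos(x) + B*sin(x). Substituting and equating the coefficients of cos(x) and sin(x) gives A = -5/37, B = -7/37, so f_p = -7*sin(x)/37 - 5*cos(x)/37.

f = -7*sin(x)/37 - 5*cos(x)/37 + C1*exp(x) + C2*exp(-6*x)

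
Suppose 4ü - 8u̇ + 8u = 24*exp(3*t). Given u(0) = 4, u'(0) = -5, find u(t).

Divide through by 4: u'' - 2u' + 2u = 6*exp(3*t).
Characteristic equation r² - 2r + 2 = 0 has discriminant (-2)² - 4·(2) = -4 < 0, so r = 1 ± i.
Hence u_h = C1*cos(t)*exp(t) + C2*exp(t)*sin(t).
Try u_p = A*exp(3*t). Substituting into the equation and dividing by exp(3*t) gives A = 6/5, so u_p = 6*exp(3*t)/5.
General solution: u = 6*exp(3*t)/5 + C1*cos(t)*exp(t) + C2*exp(t)*sin(t).
Apply the initial conditions: u(0) = 6/5 + C1 = 4 and u'(0) = 18/5 + C1 + C2 = -5. Solving gives C1 = 14/5, C2 = -57/5.

u = 6*exp(3*t)/5 - 57*exp(t)*sin(t)/5 + 14*cos(t)*exp(t)/5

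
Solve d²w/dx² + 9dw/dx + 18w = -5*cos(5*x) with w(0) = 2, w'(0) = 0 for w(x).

w = -225*sin(5*x)/2074 - 132*exp(-6*x)/61 + 35*cos(5*x)/2074 + 141*exp(-3*x)/34

Characteristic equation r² + 9r + 18 = 0 factors as (r + 6)(r + 3) = 0, so r = -6, -3.
Hence w_h = C1*exp(-6*x) + C2*exp(-3*x).
Try w_p = A*cos(5*x) + B*sin(5*x). Substituting and equating the coefficients of cos(5x) and sin(5x) gives A = 35/2074, B = -225/2074, so w_p = -225*sin(5*x)/2074 + 35*cos(5*x)/2074.
General solution: w = -225*sin(5*x)/2074 + 35*cos(5*x)/2074 + C1*exp(-6*x) + C2*exp(-3*x).
Apply the initial conditions: w(0) = 35/2074 + C1 + C2 = 2 and w'(0) = -1125/2074 - 6*C1 - 3*C2 = 0. Solving gives C1 = -132/61, C2 = 141/34.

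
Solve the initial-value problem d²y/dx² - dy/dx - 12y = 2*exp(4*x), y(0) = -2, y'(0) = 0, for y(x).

y = -54*exp(-3*x)/49 - 44*exp(4*x)/49 + 2*x*exp(4*x)/7

Characteristic equation r² - r - 12 = 0 factors as (r - 4)(r + 3) = 0, so r = 4, -3.
Hence y_h = C1*exp(4*x) + C2*exp(-3*x).
Since exp(4*x) solves the homogeneous equation (r = 4 is a root of multiplicity 1), multiply the trial by x. Try y_p = A*x*exp(4*x). Substituting into the equation and dividing by exp(4*x) gives A = 2/7, so y_p = 2*x*exp(4*x)/7.
General solution: y = C1*exp(4*x) + C2*exp(-3*x) + 2*x*exp(4*x)/7.
Apply the initial conditions: y(0) = C1 + C2 = -2 and y'(0) = 2/7 - 3*C2 + 4*C1 = 0. Solving gives C1 = -44/49, C2 = -54/49.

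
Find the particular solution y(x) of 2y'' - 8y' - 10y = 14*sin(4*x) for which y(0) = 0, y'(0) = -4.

y = -147*sin(4*x)/697 - 68*exp(5*x)/123 + 20*exp(-x)/51 + 112*cos(4*x)/697

Divide through by 2: y'' - 4y' - 5y = 7*sin(4*x).
Characteristic equation r² - 4r - 5 = 0 factors as (r + 1)(r - 5) = 0, so r = -1, 5.
Hence y_h = C1*exp(-x) + C2*exp(5*x).
Try y_p = A*cos(4*x) + B*sin(4*x). Substituting and equating the coefficients of cos(4x) and sin(4x) gives A = 112/697, B = -147/697, so y_p = -147*sin(4*x)/697 + 112*cos(4*x)/697.
General solution: y = -147*sin(4*x)/697 + 112*cos(4*x)/697 + C1*exp(-x) + C2*exp(5*x).
Apply the initial conditions: y(0) = 112/697 + C1 + C2 = 0 and y'(0) = -588/697 - C1 + 5*C2 = -4. Solving gives C1 = 20/51, C2 = -68/123.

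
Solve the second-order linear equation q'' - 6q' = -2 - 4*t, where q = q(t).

q = C2 + t**2/3 + 4*t/9 + C1*exp(6*t)

Characteristic equation r² - 6r = 0 factors as (r - 6)r = 0, so r = 6, 0.
Hence q_h = C1*exp(6*t) + C2.
Since 0 is a characteristic root (multiplicity 1), multiply the polynomial trial by t: try q_p = t*(A0 + A1*t). Substituting and matching coefficients of each power of t gives A0 = 4/9, A1 = 1/3, so q_p = t^2/3 + 4*t/9.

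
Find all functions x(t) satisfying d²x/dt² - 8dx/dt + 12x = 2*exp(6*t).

Characteristic equation r² - 8r + 12 = 0 factors as (r - 6)(r - 2) = 0, so r = 6, 2.
Hence x_h = C1*exp(6*t) + C2*exp(2*t).
Since exp(6*t) solves the homogeneous equation (r = 6 is a root of multiplicity 1), multiply the trial by t. Try x_p = A*t*exp(6*t). Substituting into the equation and dividing by exp(6*t) gives A = 1/2, so x_p = t*exp(6*t)/2.

x = C1*exp(6*t) + C2*exp(2*t) + t*exp(6*t)/2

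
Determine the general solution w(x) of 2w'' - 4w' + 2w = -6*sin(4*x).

Divide through by 2: w'' - 2w' + w = -3*sin(4*x).
Characteristic equation r² - 2r + 1 = 0 has discriminant (-2)² - 4·(1) = 0, so r = 1 is a repeated root.
Hence w_h = (C1 + C2*x)*exp(x).
Try w_p = A*cos(4*x) + B*sin(4*x). Substituting and equating the coefficients of cos(4x) and sin(4x) gives A = -24/289, B = 45/289, so w_p = -24*cos(4*x)/289 + 45*sin(4*x)/289.

w = -24*cos(4*x)/289 + 45*sin(4*x)/289 + C1*exp(x) + C2*x*exp(x)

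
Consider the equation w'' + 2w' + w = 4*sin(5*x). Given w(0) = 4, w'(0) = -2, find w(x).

Characteristic equation r² + 2r + 1 = 0 has discriminant (2)² - 4·(1) = 0, so r = -1 is a repeated root.
Hence w_h = (C1 + C2*x)*exp(-x).
Try w_p = A*cos(5*x) + B*sin(5*x). Substituting and equating the coefficients of cos(5x) and sin(5x) gives A = -10/169, B = -24/169, so w_p = -24*sin(5*x)/169 - 10*cos(5*x)/169.
General solution: w = -24*sin(5*x)/169 - 10*cos(5*x)/169 + C1*exp(-x) + C2*x*exp(-x).
Apply the initial conditions: w(0) = -10/169 + C1 = 4 and w'(0) = -120/169 + C2 - C1 = -2. Solving gives C1 = 686/169, C2 = 36/13.

w = -24*sin(5*x)/169 - 10*cos(5*x)/169 + 686*exp(-x)/169 + 36*x*exp(-x)/13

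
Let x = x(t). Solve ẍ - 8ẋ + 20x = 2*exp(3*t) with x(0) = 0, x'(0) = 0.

Characteristic equation r² - 8r + 20 = 0 has discriminant (-8)² - 4·(20) = -16 < 0, so r = 4 ± 2i.
Hence x_h = C1*cos(2*t)*exp(4*t) + C2*exp(4*t)*sin(2*t).
Try x_p = A*exp(3*t). Substituting into the equation and dividing by exp(3*t) gives A = 2/5, so x_p = 2*exp(3*t)/5.
General solution: x = 2*exp(3*t)/5 + C1*cos(2*t)*exp(4*t) + C2*exp(4*t)*sin(2*t).
Apply the initial conditions: x(0) = 2/5 + C1 = 0 and x'(0) = 6/5 + 2*C2 + 4*C1 = 0. Solving gives C1 = -2/5, C2 = 1/5.

x = 2*exp(3*t)/5 - 2*cos(2*t)*exp(4*t)/5 + exp(4*t)*sin(2*t)/5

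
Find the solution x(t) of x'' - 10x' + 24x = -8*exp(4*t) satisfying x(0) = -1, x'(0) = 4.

x = -3*exp(4*t) + 2*exp(6*t) + 4*t*exp(4*t)

Characteristic equation r² - 10r + 24 = 0 factors as (r - 4)(r - 6) = 0, so r = 4, 6.
Hence x_h = C1*exp(4*t) + C2*exp(6*t).
Since exp(4*t) solves the homogeneous equation (r = 4 is a root of multiplicity 1), multiply the trial by t. Try x_p = A*t*exp(4*t). Substituting into the equation and dividing by exp(4*t) gives A = 4, so x_p = 4*t*exp(4*t).
General solution: x = C1*exp(4*t) + C2*exp(6*t) + 4*t*exp(4*t).
Apply the initial conditions: x(0) = C1 + C2 = -1 and x'(0) = 4 + 4*C1 + 6*C2 = 4. Solving gives C1 = -3, C2 = 2.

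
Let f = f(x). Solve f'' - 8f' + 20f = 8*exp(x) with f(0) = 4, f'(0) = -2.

Characteristic equation r² - 8r + 20 = 0 has discriminant (-8)² - 4·(20) = -16 < 0, so r = 4 ± 2i.
Hence f_h = C1*cos(2*x)*exp(4*x) + C2*exp(4*x)*sin(2*x).
Try f_p = A*exp(x). Substituting into the equation and dividing by exp(x) gives A = 8/13, so f_p = 8*exp(x)/13.
General solution: f = 8*exp(x)/13 + C1*cos(2*x)*exp(4*x) + C2*exp(4*x)*sin(2*x).
Apply the initial conditions: f(0) = 8/13 + C1 = 4 and f'(0) = 8/13 + 2*C2 + 4*C1 = -2. Solving gives C1 = 44/13, C2 = -105/13.

f = 8*exp(x)/13 - 105*exp(4*x)*sin(2*x)/13 + 44*cos(2*x)*exp(4*x)/13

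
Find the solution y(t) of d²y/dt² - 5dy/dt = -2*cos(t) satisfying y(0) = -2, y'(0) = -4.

y = -6/5 - 57*exp(5*t)/65 + cos(t)/13 + 5*sin(t)/13

Characteristic equation r² - 5r = 0 factors as (r - 5)r = 0, so r = 5, 0.
Hence y_h = C1*exp(5*t) + C2.
Try y_p = A*cos(t) + B*sin(t). Substituting and equating the coefficients of cos(t) and sin(t) gives A = 1/13, B = 5/13, so y_p = cos(t)/13 + 5*sin(t)/13.
General solution: y = C2 + cos(t)/13 + 5*sin(t)/13 + C1*exp(5*t).
Apply the initial conditions: y(0) = 1/13 + C1 + C2 = -2 and y'(0) = 5/13 + 5*C1 = -4. Solving gives C1 = -57/65, C2 = -6/5.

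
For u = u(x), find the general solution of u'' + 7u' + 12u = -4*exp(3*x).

u = -2*exp(3*x)/21 + C1*exp(-3*x) + C2*exp(-4*x)

Characteristic equation r² + 7r + 12 = 0 factors as (r + 3)(r + 4) = 0, so r = -3, -4.
Hence u_h = C1*exp(-3*x) + C2*exp(-4*x).
Try u_p = A*exp(3*x). Substituting into the equation and dividing by exp(3*x) gives A = -2/21, so u_p = -2*exp(3*x)/21.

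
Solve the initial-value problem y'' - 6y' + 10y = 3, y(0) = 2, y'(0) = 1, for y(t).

Characteristic equation r² - 6r + 10 = 0 has discriminant (-6)² - 4·(10) = -4 < 0, so r = 3 ± i.
Hence y_h = C1*cos(t)*exp(3*t) + C2*exp(3*t)*sin(t).
For the particular solution try y_p = A0. Substituting and matching coefficients of each power of t gives A0 = 3/10, so y_p = 3/10.
General solution: y = 3/10 + C1*cos(t)*exp(3*t) + C2*exp(3*t)*sin(t).
Apply the initial conditions: y(0) = 3/10 + C1 = 2 and y'(0) = C2 + 3*C1 = 1. Solving gives C1 = 17/10, C2 = -41/10.

y = 3/10 - 41*exp(3*t)*sin(t)/10 + 17*cos(t)*exp(3*t)/10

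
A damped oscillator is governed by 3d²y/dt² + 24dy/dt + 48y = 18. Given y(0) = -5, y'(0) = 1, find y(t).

y = 3/8 - 43*exp(-4*t)/8 - 41*t*exp(-4*t)/2

Divide through by 3: y'' + 8y' + 16y = 6.
Characteristic equation r² + 8r + 16 = 0 has discriminant (8)² - 4·(16) = 0, so r = -4 is a repeated root.
Hence y_h = (C1 + C2*t)*exp(-4*t).
For the particular solution try y_p = A0. Substituting and matching coefficients of each power of t gives A0 = 3/8, so y_p = 3/8.
General solution: y = 3/8 + C1*exp(-4*t) + C2*t*exp(-4*t).
Apply the initial conditions: y(0) = 3/8 + C1 = -5 and y'(0) = C2 - 4*C1 = 1. Solving gives C1 = -43/8, C2 = -41/2.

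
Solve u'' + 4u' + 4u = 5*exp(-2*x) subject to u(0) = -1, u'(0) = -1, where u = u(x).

Characteristic equation r² + 4r + 4 = 0 has discriminant (4)² - 4·(4) = 0, so r = -2 is a repeated root.
Hence u_h = (C1 + C2*x)*exp(-2*x).
Since exp(-2*x) solves the homogeneous equation (r = -2 is a root of multiplicity 2), multiply the trial by x^2. Try u_p = A*x^2*exp(-2*x). Substituting into the equation and dividing by exp(-2*x) gives A = 5/2, so u_p = 5*x^2*exp(-2*x)/2.
General solution: u = C1*exp(-2*x) + 5*x^2*exp(-2*x)/2 + C2*x*exp(-2*x).
Apply the initial conditions: u(0) = C1 = -1 and u'(0) = C2 - 2*C1 = -1. Solving gives C1 = -1, C2 = -3.

u = -exp(-2*x) - 3*x*exp(-2*x) + 5*x**2*exp(-2*x)/2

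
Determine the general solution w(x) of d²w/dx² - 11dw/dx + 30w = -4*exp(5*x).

w = C1*exp(5*x) + C2*exp(6*x) + 4*x*exp(5*x)

Characteristic equation r² - 11r + 30 = 0 factors as (r - 5)(r - 6) = 0, so r = 5, 6.
Hence w_h = C1*exp(5*x) + C2*exp(6*x).
Since exp(5*x) solves the homogeneous equation (r = 5 is a root of multiplicity 1), multiply the trial by x. Try w_p = A*x*exp(5*x). Substituting into the equation and dividing by exp(5*x) gives A = 4, so w_p = 4*x*exp(5*x).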